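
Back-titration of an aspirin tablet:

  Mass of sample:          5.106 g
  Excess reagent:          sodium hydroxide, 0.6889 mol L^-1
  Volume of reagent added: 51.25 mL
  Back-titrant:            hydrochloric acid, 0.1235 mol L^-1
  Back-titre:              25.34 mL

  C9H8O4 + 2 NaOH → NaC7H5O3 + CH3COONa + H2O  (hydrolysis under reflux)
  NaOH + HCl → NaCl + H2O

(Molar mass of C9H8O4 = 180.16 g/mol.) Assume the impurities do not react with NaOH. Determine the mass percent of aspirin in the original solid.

n(NaOH) added = 0.05125 × 0.6889 = 0.03531 mol
n(HCl) used in back-titration = 0.02534 × 0.1235 = 3.129 × 10^-3 mol
n(NaOH) left over = 3.129 × 10^-3 mol (1:1 ratio)
n(NaOH) consumed by analyte = 0.03531 − 3.129 × 10^-3 = 0.03218 mol
From the 1:2 ratio, n(C9H8O4) = 1/2 × 0.03218 = 0.01609 mol
mass of C9H8O4 = 0.01609 × 180.16 = 2.898 g
% C9H8O4 = 2.898 / 5.106 × 100 = 56.77 %

56.77 %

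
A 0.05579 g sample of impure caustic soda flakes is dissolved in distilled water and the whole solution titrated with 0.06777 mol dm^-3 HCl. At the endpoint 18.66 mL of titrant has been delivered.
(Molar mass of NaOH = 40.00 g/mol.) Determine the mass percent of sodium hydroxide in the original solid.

90.67 %

NaOH + HCl → NaCl + H2O
n(HCl) = 0.01866 L × 0.06777 mol/L = 1.265 × 10^-3 mol
n(NaOH) = 1.265 × 10^-3 mol (1:1 ratio)
mass of NaOH = 1.265 × 10^-3 × 40.00 g/mol = 0.05058 g
% NaOH = 0.05058 / 0.05579 × 100 = 90.67 %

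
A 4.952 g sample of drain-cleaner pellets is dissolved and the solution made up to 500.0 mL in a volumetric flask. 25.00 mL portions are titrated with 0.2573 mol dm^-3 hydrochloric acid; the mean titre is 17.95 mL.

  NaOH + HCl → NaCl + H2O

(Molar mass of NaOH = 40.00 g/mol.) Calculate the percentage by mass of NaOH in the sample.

n(HCl) per titration = 0.01795 × 0.2573 = 4.619 × 10^-3 mol
n(NaOH) in each aliquot = 4.619 × 10^-3 mol (1:1 ratio)
n(NaOH) in the whole flask = 4.619 × 10^-3 × 500.0/25.00 = 0.09237 mol
mass of NaOH = 0.09237 × 40.00 = 3.695 g
% NaOH = 3.695 / 4.952 × 100 = 74.61 %

74.61 %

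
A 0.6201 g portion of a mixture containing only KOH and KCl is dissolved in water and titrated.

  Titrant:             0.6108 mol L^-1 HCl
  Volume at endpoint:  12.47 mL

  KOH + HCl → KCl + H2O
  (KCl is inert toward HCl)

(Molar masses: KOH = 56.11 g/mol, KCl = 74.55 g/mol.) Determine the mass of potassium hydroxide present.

0.4274 g

n(HCl) = 0.01247 × 0.6108 = 7.617 × 10^-3 mol
Let x = n(KOH), y = n(KCl).
Titrant: 1x = 7.617 × 10^-3;  mass: 56.11x + 74.55y = 0.6201
Solving, x = 7.617 × 10^-3 mol, y = 2.585 × 10^-3 mol
mass of KOH = 7.617 × 10^-3 × 56.11 = 0.4274 g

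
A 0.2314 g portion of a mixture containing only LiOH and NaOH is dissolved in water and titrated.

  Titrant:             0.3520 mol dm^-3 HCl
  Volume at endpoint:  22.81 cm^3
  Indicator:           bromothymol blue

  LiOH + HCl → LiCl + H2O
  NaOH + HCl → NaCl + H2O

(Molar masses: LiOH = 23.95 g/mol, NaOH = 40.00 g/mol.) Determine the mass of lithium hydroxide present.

n(HCl) = 0.02281 × 0.3520 = 8.029 × 10^-3 mol
Let x = n(LiOH), y = n(NaOH).
Titrant: 1x + 1y = 8.029 × 10^-3;  mass: 23.95x + 40.00y = 0.2314
Solving, x = 5.593 × 10^-3 mol, y = 2.436 × 10^-3 mol
mass of LiOH = 5.593 × 10^-3 × 23.95 = 0.1339 g

0.1339 g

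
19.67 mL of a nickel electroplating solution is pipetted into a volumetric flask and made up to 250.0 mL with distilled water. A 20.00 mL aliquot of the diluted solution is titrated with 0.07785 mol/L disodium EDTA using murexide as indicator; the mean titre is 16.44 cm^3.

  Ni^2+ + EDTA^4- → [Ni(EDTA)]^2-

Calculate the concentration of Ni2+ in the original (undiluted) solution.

0.8133 mol/L

n(EDTA) = 0.01644 × 0.07785 = 1.280 × 10^-3 mol
n(Ni2+) in the aliquot = 1.280 × 10^-3 mol (1:1 ratio)
[Ni2+]_dilute = 1.280 × 10^-3 / 0.02000 = 0.06399 mol/L
Dilution factor = 250.0 / 19.67 = 12.71
[Ni2+]_stock = 0.06399 × 12.71 = 0.8133 mol/L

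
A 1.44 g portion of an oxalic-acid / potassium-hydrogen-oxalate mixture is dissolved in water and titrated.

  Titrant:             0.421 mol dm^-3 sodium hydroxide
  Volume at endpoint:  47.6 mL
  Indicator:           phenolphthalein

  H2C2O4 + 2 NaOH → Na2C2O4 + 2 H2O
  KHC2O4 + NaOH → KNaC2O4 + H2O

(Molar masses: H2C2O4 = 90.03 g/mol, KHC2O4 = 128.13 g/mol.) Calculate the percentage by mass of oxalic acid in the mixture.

42.4 %

n(NaOH) = 0.0476 × 0.421 = 0.0200 mol
Let x = n(H2C2O4), y = n(KHC2O4).
Titrant: 2x + 1y = 0.0200;  mass: 90.03x + 128.13y = 1.44
Solving, x = 6.78 × 10^-3 mol, y = 6.47 × 10^-3 mol
mass of H2C2O4 = 6.78 × 10^-3 × 90.03 = 0.611 g
% H2C2O4 = 0.611 / 1.44 × 100 = 42.4 %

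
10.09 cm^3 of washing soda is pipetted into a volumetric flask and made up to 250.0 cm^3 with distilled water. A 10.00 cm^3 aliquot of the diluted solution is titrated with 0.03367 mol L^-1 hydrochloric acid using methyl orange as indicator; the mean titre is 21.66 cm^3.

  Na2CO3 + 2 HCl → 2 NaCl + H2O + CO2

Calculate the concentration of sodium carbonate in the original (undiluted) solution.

0.9035 mol/L

n(HCl) = 0.02166 × 0.03367 = 7.293 × 10^-4 mol
From the 1:2 ratio, n(Na2CO3) in the aliquot = 1/2 × 7.293 × 10^-4 = 3.646 × 10^-4 mol
[Na2CO3]_dilute = 3.646 × 10^-4 / 0.01000 = 0.03646 mol/L
Dilution factor = 250.0 / 10.09 = 24.78
[Na2CO3]_stock = 0.03646 × 24.78 = 0.9035 mol/L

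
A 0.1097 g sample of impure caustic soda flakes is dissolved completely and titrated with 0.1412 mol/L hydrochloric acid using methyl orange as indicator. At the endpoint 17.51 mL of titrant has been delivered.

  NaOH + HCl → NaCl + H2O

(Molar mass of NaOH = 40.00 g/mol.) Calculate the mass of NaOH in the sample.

n(HCl) = 0.01751 L × 0.1412 mol/L = 2.472 × 10^-3 mol
n(NaOH) = 2.472 × 10^-3 mol (1:1 ratio)
mass of NaOH = 2.472 × 10^-3 × 40.00 g/mol = 0.09890 g

0.09890 g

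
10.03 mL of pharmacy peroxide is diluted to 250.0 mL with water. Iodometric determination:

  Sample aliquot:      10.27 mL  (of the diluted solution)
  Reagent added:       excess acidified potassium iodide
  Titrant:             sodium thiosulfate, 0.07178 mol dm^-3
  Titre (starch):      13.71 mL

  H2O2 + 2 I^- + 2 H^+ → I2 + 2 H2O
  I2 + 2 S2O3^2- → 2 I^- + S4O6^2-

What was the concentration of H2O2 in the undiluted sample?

n(S2O3^2-) = 0.01371 × 0.07178 = 9.841 × 10^-4 mol
n(I2) = n(S2O3^2-)/2 = 4.921 × 10^-4 mol
n(H2O2) in the aliquot = 4.921 × 10^-4 mol (1:1 ratio)
[H2O2]_dilute = 4.921 × 10^-4 / 0.01027 = 0.04791 mol/L
[H2O2]_original = 0.04791 × 250.0/10.03 = 1.194 mol/L

1.194 mol/L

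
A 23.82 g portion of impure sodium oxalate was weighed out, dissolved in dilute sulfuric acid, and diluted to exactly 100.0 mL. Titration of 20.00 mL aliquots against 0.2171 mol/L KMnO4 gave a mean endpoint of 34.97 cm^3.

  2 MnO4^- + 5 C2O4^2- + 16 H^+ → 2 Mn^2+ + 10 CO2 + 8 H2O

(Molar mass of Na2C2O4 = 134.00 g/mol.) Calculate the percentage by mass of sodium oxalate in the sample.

n(KMnO4) per titration = 0.03497 × 0.2171 = 7.592 × 10^-3 mol
From the 5:2 ratio, n(Na2C2O4) in each aliquot = 5/2 × 7.592 × 10^-3 = 0.01898 mol
n(Na2C2O4) in the whole flask = 0.01898 × 100.0/20.00 = 0.09490 mol
mass of Na2C2O4 = 0.09490 × 134.00 = 12.72 g
% Na2C2O4 = 12.72 / 23.82 × 100 = 53.39 %

53.39 %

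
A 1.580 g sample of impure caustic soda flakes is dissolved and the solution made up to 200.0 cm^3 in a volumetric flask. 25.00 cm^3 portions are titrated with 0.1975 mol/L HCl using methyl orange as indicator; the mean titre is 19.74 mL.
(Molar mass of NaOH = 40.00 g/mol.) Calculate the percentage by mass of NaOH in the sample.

NaOH + HCl → NaCl + H2O
n(HCl) per titration = 0.01974 × 0.1975 = 3.899 × 10^-3 mol
n(NaOH) in each aliquot = 3.899 × 10^-3 mol (1:1 ratio)
n(NaOH) in the whole flask = 3.899 × 10^-3 × 200.0/25.00 = 0.03119 mol
mass of NaOH = 0.03119 × 40.00 = 1.248 g
% NaOH = 1.248 / 1.580 × 100 = 78.96 %

78.96 %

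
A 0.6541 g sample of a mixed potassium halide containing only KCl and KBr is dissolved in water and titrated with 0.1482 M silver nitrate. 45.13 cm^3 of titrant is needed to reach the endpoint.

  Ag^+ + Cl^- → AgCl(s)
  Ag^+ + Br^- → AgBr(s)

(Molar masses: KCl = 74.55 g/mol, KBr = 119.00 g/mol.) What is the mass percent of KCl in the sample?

36.36 %

n(AgNO3) = 0.04513 × 0.1482 = 6.688 × 10^-3 mol
Let x = n(KCl), y = n(KBr).
Titrant: 1x + 1y = 6.688 × 10^-3;  mass: 74.55x + 119.00y = 0.6541
Solving, x = 3.190 × 10^-3 mol, y = 3.498 × 10^-3 mol
mass of KCl = 3.190 × 10^-3 × 74.55 = 0.2378 g
% KCl = 0.2378 / 0.6541 × 100 = 36.36 %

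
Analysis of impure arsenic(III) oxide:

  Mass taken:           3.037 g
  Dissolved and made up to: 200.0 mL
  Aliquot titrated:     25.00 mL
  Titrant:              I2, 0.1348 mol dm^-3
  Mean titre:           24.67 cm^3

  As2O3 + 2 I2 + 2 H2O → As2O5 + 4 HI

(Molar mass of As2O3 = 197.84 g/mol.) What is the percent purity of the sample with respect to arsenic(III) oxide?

n(I2) per titration = 0.02467 × 0.1348 = 3.326 × 10^-3 mol
From the 1:2 ratio, n(As2O3) in each aliquot = 1/2 × 3.326 × 10^-3 = 1.663 × 10^-3 mol
n(As2O3) in the whole flask = 1.663 × 10^-3 × 200.0/25.00 = 0.01330 mol
mass of As2O3 = 0.01330 × 197.84 = 2.632 g
% As2O3 = 2.632 / 3.037 × 100 = 86.65 %

86.65 %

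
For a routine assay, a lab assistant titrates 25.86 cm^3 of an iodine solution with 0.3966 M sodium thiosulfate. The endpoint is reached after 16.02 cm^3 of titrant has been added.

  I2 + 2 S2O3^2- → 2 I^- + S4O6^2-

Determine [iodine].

n(Na2S2O3) = 0.01602 L × 0.3966 mol/L = 6.354 × 10^-3 mol
From the 1:2 mole ratio, n(I2) = 1/2 × 6.354 × 10^-3 = 3.177 × 10^-3 mol
[I2] = 3.177 × 10^-3 mol / 0.02586 L = 0.1228 mol/L

0.1228 M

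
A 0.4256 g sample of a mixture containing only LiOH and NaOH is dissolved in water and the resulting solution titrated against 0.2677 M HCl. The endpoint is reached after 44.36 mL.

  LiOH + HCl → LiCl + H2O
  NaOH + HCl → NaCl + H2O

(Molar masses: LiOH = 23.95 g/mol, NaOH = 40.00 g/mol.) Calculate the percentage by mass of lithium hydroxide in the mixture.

17.32 %

n(HCl) = 0.04436 × 0.2677 = 0.01188 mol
Let x = n(LiOH), y = n(NaOH).
Titrant: 1x + 1y = 0.01188;  mass: 23.95x + 40.00y = 0.4256
Solving, x = 3.078 × 10^-3 mol, y = 8.797 × 10^-3 mol
mass of LiOH = 3.078 × 10^-3 × 23.95 = 0.07373 g
% LiOH = 0.07373 / 0.4256 × 100 = 17.32 %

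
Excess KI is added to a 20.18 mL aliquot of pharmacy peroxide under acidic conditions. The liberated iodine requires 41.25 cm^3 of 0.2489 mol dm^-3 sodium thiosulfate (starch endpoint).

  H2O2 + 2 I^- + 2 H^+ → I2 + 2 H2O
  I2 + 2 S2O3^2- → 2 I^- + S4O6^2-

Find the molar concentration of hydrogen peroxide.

n(S2O3^2-) = 0.04125 × 0.2489 = 0.01027 mol
n(I2) = n(S2O3^2-)/2 = 5.134 × 10^-3 mol
n(H2O2) in the aliquot = 5.134 × 10^-3 mol (1:1 ratio)
[H2O2] = 5.134 × 10^-3 / 0.02018 = 0.2544 mol/L

0.2544 mol/L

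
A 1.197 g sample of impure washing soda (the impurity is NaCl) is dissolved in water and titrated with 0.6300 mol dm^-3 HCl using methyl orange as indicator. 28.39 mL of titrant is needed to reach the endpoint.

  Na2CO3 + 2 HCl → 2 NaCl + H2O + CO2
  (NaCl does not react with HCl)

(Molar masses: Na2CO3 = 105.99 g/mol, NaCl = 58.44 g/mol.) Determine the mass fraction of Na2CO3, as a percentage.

79.19 %

n(HCl) = 0.02839 × 0.6300 = 0.01789 mol
Let x = n(Na2CO3), y = n(NaCl).
Titrant: 2x = 0.01789;  mass: 105.99x + 58.44y = 1.197
Solving, x = 8.943 × 10^-3 mol, y = 4.263 × 10^-3 mol
mass of Na2CO3 = 8.943 × 10^-3 × 105.99 = 0.9479 g
% Na2CO3 = 0.9479 / 1.197 × 100 = 79.19 %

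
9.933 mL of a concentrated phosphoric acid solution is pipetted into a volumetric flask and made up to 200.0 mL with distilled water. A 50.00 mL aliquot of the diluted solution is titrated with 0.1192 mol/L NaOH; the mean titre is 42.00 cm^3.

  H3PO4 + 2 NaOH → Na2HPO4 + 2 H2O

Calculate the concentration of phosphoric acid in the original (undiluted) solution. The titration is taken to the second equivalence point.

1.008 mol/L

n(NaOH) = 0.04200 × 0.1192 = 5.006 × 10^-3 mol
From the 1:2 ratio, n(H3PO4) in the aliquot = 1/2 × 5.006 × 10^-3 = 2.503 × 10^-3 mol
[H3PO4]_dilute = 2.503 × 10^-3 / 0.05000 = 0.05006 mol/L
Dilution factor = 200.0 / 9.933 = 20.13
[H3PO4]_stock = 0.05006 × 20.13 = 1.008 mol/L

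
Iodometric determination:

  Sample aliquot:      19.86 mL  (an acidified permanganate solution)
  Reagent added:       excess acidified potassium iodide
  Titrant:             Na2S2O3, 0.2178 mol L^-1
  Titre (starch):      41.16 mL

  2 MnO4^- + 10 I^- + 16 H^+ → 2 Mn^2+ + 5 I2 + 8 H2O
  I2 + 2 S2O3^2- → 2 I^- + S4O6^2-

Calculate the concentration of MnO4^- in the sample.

n(S2O3^2-) = 0.04116 × 0.2178 = 8.965 × 10^-3 mol
n(I2) = n(S2O3^2-)/2 = 4.482 × 10^-3 mol
From the 2:5 ratio, n(MnO4^-) in the aliquot = 2/5 × 4.482 × 10^-3 = 1.793 × 10^-3 mol
[MnO4^-] = 1.793 × 10^-3 / 0.01986 = 0.09028 mol/L

0.09028 mol/L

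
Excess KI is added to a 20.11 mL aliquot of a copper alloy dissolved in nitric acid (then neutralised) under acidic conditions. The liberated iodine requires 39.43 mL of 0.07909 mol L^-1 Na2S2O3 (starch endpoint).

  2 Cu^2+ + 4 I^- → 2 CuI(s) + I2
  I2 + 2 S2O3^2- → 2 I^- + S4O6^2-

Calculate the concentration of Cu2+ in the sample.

0.1551 mol/L

n(S2O3^2-) = 0.03943 × 0.07909 = 3.119 × 10^-3 mol
n(I2) = n(S2O3^2-)/2 = 1.559 × 10^-3 mol
From the 2:1 ratio, n(Cu2+) in the aliquot = 2/1 × 1.559 × 10^-3 = 3.119 × 10^-3 mol
[Cu2+] = 3.119 × 10^-3 / 0.02011 = 0.1551 mol/L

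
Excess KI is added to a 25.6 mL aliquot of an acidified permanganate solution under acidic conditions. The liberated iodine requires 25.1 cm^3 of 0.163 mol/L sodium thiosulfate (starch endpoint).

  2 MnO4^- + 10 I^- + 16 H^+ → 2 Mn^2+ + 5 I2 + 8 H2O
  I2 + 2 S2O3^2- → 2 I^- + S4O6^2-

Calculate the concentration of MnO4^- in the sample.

n(S2O3^2-) = 0.0251 × 0.163 = 4.09 × 10^-3 mol
n(I2) = n(S2O3^2-)/2 = 2.05 × 10^-3 mol
From the 2:5 ratio, n(MnO4^-) in the aliquot = 2/5 × 2.05 × 10^-3 = 8.18 × 10^-4 mol
[MnO4^-] = 8.18 × 10^-4 / 0.0256 = 0.0320 mol/L

0.0320 mol/L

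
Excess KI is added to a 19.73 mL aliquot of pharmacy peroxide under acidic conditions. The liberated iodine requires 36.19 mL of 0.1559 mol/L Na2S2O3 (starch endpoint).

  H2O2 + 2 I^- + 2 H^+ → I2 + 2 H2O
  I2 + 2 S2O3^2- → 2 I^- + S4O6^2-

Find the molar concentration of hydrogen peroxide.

0.1430 mol/L

n(S2O3^2-) = 0.03619 × 0.1559 = 5.642 × 10^-3 mol
n(I2) = n(S2O3^2-)/2 = 2.821 × 10^-3 mol
n(H2O2) in the aliquot = 2.821 × 10^-3 mol (1:1 ratio)
[H2O2] = 2.821 × 10^-3 / 0.01973 = 0.1430 mol/L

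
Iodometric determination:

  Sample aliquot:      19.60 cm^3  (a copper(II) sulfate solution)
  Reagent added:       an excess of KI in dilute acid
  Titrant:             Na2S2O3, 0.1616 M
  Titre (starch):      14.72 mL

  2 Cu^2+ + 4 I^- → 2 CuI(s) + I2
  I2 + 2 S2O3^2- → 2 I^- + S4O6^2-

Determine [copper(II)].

0.1214 M

n(S2O3^2-) = 0.01472 × 0.1616 = 2.379 × 10^-3 mol
n(I2) = n(S2O3^2-)/2 = 1.189 × 10^-3 mol
From the 2:1 ratio, n(Cu2+) in the aliquot = 2/1 × 1.189 × 10^-3 = 2.379 × 10^-3 mol
[Cu2+] = 2.379 × 10^-3 / 0.01960 = 0.1214 mol/L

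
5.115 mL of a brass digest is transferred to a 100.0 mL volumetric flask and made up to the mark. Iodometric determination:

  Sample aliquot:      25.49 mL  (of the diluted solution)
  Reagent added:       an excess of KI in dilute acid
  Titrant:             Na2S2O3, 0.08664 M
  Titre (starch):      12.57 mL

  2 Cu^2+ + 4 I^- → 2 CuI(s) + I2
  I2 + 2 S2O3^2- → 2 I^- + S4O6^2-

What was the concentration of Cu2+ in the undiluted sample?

n(S2O3^2-) = 0.01257 × 0.08664 = 1.089 × 10^-3 mol
n(I2) = n(S2O3^2-)/2 = 5.445 × 10^-4 mol
From the 2:1 ratio, n(Cu2+) in the aliquot = 2/1 × 5.445 × 10^-4 = 1.089 × 10^-3 mol
[Cu2+]_dilute = 1.089 × 10^-3 / 0.02549 = 0.04273 mol/L
[Cu2+]_original = 0.04273 × 100.0/5.115 = 0.8353 mol/L

0.8353 M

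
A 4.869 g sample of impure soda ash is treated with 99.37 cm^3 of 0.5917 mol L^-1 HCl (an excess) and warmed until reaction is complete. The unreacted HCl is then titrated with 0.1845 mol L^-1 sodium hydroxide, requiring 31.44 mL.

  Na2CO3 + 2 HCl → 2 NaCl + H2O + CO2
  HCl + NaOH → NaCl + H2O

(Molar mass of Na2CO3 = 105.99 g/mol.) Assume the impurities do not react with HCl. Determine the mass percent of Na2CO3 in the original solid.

57.68 %

n(HCl) added = 0.09937 × 0.5917 = 0.05880 mol
n(NaOH) used in back-titration = 0.03144 × 0.1845 = 5.801 × 10^-3 mol
n(HCl) left over = 5.801 × 10^-3 mol (1:1 ratio)
n(HCl) consumed by analyte = 0.05880 − 5.801 × 10^-3 = 0.05300 mol
From the 1:2 ratio, n(Na2CO3) = 1/2 × 0.05300 = 0.02650 mol
mass of Na2CO3 = 0.02650 × 105.99 = 2.809 g
% Na2CO3 = 2.809 / 4.869 × 100 = 57.68 %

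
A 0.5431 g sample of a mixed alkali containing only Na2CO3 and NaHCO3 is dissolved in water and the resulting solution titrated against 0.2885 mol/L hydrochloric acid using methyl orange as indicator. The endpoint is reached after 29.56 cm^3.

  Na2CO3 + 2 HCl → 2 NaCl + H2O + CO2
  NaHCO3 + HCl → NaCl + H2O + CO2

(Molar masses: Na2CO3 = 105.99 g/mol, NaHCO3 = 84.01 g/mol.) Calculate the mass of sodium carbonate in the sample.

0.2962 g

n(HCl) = 0.02956 × 0.2885 = 8.528 × 10^-3 mol
Let x = n(Na2CO3), y = n(NaHCO3).
Titrant: 2x + 1y = 8.528 × 10^-3;  mass: 105.99x + 84.01y = 0.5431
Solving, x = 2.794 × 10^-3 mol, y = 2.939 × 10^-3 mol
mass of Na2CO3 = 2.794 × 10^-3 × 105.99 = 0.2962 g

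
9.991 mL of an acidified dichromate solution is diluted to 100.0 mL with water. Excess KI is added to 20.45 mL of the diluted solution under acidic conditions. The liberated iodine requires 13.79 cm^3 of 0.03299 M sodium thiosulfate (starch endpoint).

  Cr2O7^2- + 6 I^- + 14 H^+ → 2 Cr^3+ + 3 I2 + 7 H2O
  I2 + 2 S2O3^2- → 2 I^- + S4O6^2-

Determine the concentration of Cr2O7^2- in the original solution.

0.03711 M

n(S2O3^2-) = 0.01379 × 0.03299 = 4.549 × 10^-4 mol
n(I2) = n(S2O3^2-)/2 = 2.275 × 10^-4 mol
From the 1:3 ratio, n(Cr2O7^2-) in the aliquot = 1/3 × 2.275 × 10^-4 = 7.582 × 10^-5 mol
[Cr2O7^2-]_dilute = 7.582 × 10^-5 / 0.02045 = 0.003708 mol/L
[Cr2O7^2-]_original = 0.003708 × 100.0/9.991 = 0.03711 mol/L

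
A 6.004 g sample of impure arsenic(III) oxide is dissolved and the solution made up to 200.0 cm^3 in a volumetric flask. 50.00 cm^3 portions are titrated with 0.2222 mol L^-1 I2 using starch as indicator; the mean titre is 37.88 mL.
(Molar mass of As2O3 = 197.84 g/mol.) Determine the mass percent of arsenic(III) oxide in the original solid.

As2O3 + 2 I2 + 2 H2O → As2O5 + 4 HI
n(I2) per titration = 0.03788 × 0.2222 = 8.417 × 10^-3 mol
From the 1:2 ratio, n(As2O3) in each aliquot = 1/2 × 8.417 × 10^-3 = 4.208 × 10^-3 mol
n(As2O3) in the whole flask = 4.208 × 10^-3 × 200.0/50.00 = 0.01683 mol
mass of As2O3 = 0.01683 × 197.84 = 3.330 g
% As2O3 = 3.330 / 6.004 × 100 = 55.47 %

55.47 %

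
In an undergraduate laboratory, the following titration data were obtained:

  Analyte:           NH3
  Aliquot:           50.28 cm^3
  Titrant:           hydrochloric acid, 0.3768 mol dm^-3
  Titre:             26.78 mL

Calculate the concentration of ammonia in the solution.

NH3 + HCl → NH4Cl
n(HCl) = 0.02678 L × 0.3768 mol/L = 0.01009 mol
n(NH3) = 0.01009 mol (1:1 mole ratio)
[NH3] = 0.01009 mol / 0.05028 L = 0.2007 mol/L

0.2007 mol/L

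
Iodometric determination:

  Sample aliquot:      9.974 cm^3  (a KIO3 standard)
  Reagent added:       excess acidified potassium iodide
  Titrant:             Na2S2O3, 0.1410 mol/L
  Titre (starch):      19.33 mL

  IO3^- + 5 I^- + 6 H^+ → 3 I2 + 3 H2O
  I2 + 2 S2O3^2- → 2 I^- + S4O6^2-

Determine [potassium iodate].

0.04554 mol/L

n(S2O3^2-) = 0.01933 × 0.1410 = 2.726 × 10^-3 mol
n(I2) = n(S2O3^2-)/2 = 1.363 × 10^-3 mol
From the 1:3 ratio, n(IO3^-) in the aliquot = 1/3 × 1.363 × 10^-3 = 4.543 × 10^-4 mol
[IO3^-] = 4.543 × 10^-4 / 0.009974 = 0.04554 mol/L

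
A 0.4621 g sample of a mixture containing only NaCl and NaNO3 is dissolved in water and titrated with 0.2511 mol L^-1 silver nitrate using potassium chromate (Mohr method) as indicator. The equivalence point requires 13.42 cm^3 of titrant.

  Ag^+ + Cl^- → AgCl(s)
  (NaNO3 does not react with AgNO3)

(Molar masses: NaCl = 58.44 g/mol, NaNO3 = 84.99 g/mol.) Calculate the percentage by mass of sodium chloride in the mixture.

42.62 %

n(AgNO3) = 0.01342 × 0.2511 = 3.370 × 10^-3 mol
Let x = n(NaCl), y = n(NaNO3).
Titrant: 1x = 3.370 × 10^-3;  mass: 58.44x + 84.99y = 0.4621
Solving, x = 3.370 × 10^-3 mol, y = 3.120 × 10^-3 mol
mass of NaCl = 3.370 × 10^-3 × 58.44 = 0.1969 g
% NaCl = 0.1969 / 0.4621 × 100 = 42.62 %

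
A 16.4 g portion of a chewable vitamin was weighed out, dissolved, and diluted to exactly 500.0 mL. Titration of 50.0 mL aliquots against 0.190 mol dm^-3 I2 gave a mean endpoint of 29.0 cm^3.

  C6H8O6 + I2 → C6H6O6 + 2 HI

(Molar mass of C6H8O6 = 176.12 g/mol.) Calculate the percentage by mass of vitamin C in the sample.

n(I2) per titration = 0.0290 × 0.190 = 5.51 × 10^-3 mol
n(C6H8O6) in each aliquot = 5.51 × 10^-3 mol (1:1 ratio)
n(C6H8O6) in the whole flask = 5.51 × 10^-3 × 500.0/50.0 = 0.0551 mol
mass of C6H8O6 = 0.0551 × 176.12 = 9.70 g
% C6H8O6 = 9.70 / 16.4 × 100 = 59.2 %

59.2 %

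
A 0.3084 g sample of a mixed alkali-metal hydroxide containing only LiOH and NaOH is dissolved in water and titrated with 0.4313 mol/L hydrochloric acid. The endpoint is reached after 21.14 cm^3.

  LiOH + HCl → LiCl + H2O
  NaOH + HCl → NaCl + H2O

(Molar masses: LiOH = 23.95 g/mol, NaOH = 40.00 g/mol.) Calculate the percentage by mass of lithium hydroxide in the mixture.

27.24 %

n(HCl) = 0.02114 × 0.4313 = 9.118 × 10^-3 mol
Let x = n(LiOH), y = n(NaOH).
Titrant: 1x + 1y = 9.118 × 10^-3;  mass: 23.95x + 40.00y = 0.3084
Solving, x = 3.508 × 10^-3 mol, y = 5.609 × 10^-3 mol
mass of LiOH = 3.508 × 10^-3 × 23.95 = 0.08402 g
% LiOH = 0.08402 / 0.3084 × 100 = 27.24 %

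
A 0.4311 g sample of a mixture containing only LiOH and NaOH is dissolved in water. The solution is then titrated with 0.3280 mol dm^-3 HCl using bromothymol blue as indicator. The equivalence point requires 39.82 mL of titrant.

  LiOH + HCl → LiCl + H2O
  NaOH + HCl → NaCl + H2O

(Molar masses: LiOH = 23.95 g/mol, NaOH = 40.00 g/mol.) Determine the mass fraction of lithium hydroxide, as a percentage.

31.62 %

n(HCl) = 0.03982 × 0.3280 = 0.01306 mol
Let x = n(LiOH), y = n(NaOH).
Titrant: 1x + 1y = 0.01306;  mass: 23.95x + 40.00y = 0.4311
Solving, x = 5.691 × 10^-3 mol, y = 7.370 × 10^-3 mol
mass of LiOH = 5.691 × 10^-3 × 23.95 = 0.1363 g
% LiOH = 0.1363 / 0.4311 × 100 = 31.62 %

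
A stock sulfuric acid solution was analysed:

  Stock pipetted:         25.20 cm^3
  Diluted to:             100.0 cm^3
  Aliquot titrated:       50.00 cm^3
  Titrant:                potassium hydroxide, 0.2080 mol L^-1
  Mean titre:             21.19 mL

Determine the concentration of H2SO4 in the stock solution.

H2SO4 + 2 KOH → K2SO4 + 2 H2O
n(KOH) = 0.02119 × 0.2080 = 4.408 × 10^-3 mol
From the 1:2 ratio, n(H2SO4) in the aliquot = 1/2 × 4.408 × 10^-3 = 2.204 × 10^-3 mol
[H2SO4]_dilute = 2.204 × 10^-3 / 0.05000 = 0.04408 mol/L
Dilution factor = 100.0 / 25.20 = 3.968
[H2SO4]_stock = 0.04408 × 3.968 = 0.1749 mol/L

0.1749 mol/L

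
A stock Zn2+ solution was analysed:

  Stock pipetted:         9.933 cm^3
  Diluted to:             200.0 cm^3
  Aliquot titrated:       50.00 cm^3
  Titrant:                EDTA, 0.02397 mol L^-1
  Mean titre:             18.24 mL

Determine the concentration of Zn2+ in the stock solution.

Zn^2+ + EDTA^4- → [Zn(EDTA)]^2-
n(EDTA) = 0.01824 × 0.02397 = 4.372 × 10^-4 mol
n(Zn2+) in the aliquot = 4.372 × 10^-4 mol (1:1 ratio)
[Zn2+]_dilute = 4.372 × 10^-4 / 0.05000 = 0.008744 mol/L
Dilution factor = 200.0 / 9.933 = 20.13
[Zn2+]_stock = 0.008744 × 20.13 = 0.1761 mol/L

0.1761 mol/L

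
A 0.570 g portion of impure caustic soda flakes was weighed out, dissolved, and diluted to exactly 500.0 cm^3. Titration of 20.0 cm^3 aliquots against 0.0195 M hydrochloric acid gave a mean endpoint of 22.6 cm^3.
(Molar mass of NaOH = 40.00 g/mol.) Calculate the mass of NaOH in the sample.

NaOH + HCl → NaCl + H2O
n(HCl) per titration = 0.0226 × 0.0195 = 4.41 × 10^-4 mol
n(NaOH) in each aliquot = 4.41 × 10^-4 mol (1:1 ratio)
n(NaOH) in the whole flask = 4.41 × 10^-4 × 500.0/20.0 = 0.0110 mol
mass of NaOH = 0.0110 × 40.00 = 0.441 g

0.441 g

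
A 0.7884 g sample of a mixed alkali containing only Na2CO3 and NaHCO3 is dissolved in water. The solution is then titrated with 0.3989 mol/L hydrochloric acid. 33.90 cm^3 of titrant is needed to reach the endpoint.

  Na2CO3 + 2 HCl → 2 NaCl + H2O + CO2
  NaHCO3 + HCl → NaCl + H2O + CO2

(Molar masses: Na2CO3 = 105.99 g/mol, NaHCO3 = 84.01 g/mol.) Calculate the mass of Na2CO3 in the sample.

0.5940 g

n(HCl) = 0.03390 × 0.3989 = 0.01352 mol
Let x = n(Na2CO3), y = n(NaHCO3).
Titrant: 2x + 1y = 0.01352;  mass: 105.99x + 84.01y = 0.7884
Solving, x = 5.604 × 10^-3 mol, y = 2.314 × 10^-3 mol
mass of Na2CO3 = 5.604 × 10^-3 × 105.99 = 0.5940 g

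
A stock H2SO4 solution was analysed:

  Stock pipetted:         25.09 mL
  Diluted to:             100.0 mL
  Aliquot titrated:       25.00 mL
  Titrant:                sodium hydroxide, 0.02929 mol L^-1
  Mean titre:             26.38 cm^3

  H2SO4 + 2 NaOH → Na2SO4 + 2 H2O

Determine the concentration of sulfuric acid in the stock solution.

0.06159 mol/L

n(NaOH) = 0.02638 × 0.02929 = 7.727 × 10^-4 mol
From the 1:2 ratio, n(H2SO4) in the aliquot = 1/2 × 7.727 × 10^-4 = 3.863 × 10^-4 mol
[H2SO4]_dilute = 3.863 × 10^-4 / 0.02500 = 0.01545 mol/L
Dilution factor = 100.0 / 25.09 = 3.986
[H2SO4]_stock = 0.01545 × 3.986 = 0.06159 mol/L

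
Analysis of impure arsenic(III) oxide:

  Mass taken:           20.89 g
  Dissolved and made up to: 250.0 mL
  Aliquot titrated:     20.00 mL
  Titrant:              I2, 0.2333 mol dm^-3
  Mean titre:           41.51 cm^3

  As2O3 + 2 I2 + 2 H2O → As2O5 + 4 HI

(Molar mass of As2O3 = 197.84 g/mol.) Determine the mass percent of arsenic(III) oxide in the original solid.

n(I2) per titration = 0.04151 × 0.2333 = 9.684 × 10^-3 mol
From the 1:2 ratio, n(As2O3) in each aliquot = 1/2 × 9.684 × 10^-3 = 4.842 × 10^-3 mol
n(As2O3) in the whole flask = 4.842 × 10^-3 × 250.0/20.00 = 0.06053 mol
mass of As2O3 = 0.06053 × 197.84 = 11.97 g
% As2O3 = 11.97 / 20.89 × 100 = 57.32 %

57.32 %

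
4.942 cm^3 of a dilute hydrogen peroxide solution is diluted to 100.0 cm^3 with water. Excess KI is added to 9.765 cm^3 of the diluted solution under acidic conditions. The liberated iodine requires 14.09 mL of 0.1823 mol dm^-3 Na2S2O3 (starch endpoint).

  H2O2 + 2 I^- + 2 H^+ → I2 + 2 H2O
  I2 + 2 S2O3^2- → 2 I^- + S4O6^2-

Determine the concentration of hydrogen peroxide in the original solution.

2.661 mol/L

n(S2O3^2-) = 0.01409 × 0.1823 = 2.569 × 10^-3 mol
n(I2) = n(S2O3^2-)/2 = 1.284 × 10^-3 mol
n(H2O2) in the aliquot = 1.284 × 10^-3 mol (1:1 ratio)
[H2O2]_dilute = 1.284 × 10^-3 / 0.009765 = 0.1315 mol/L
[H2O2]_original = 0.1315 × 100.0/4.942 = 2.661 mol/L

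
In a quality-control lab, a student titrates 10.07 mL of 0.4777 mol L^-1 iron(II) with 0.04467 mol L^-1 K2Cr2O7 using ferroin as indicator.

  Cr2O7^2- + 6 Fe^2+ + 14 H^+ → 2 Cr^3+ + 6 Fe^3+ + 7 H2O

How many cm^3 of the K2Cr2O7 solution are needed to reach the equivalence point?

n(Fe2+) = 0.01007 L × 0.4777 mol/L = 4.810 × 10^-3 mol
From the 1:6 stoichiometry, n(K2Cr2O7) = 1/6 × 4.810 × 10^-3 = 8.017 × 10^-4 mol
V(K2Cr2O7) = 8.017 × 10^-4 mol / 0.04467 mol/L = 0.01795 L = 17.95 mL

17.95 mL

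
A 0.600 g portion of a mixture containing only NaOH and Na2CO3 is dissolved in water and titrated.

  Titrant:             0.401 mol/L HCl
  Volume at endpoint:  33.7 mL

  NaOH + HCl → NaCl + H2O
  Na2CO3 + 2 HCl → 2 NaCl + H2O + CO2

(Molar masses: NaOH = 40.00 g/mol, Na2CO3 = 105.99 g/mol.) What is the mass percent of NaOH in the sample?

59.6 %

n(HCl) = 0.0337 × 0.401 = 0.0135 mol
Let x = n(NaOH), y = n(Na2CO3).
Titrant: 1x + 2y = 0.0135;  mass: 40.00x + 105.99y = 0.600
Solving, x = 8.94 × 10^-3 mol, y = 2.29 × 10^-3 mol
mass of NaOH = 8.94 × 10^-3 × 40.00 = 0.358 g
% NaOH = 0.358 / 0.600 × 100 = 59.6 %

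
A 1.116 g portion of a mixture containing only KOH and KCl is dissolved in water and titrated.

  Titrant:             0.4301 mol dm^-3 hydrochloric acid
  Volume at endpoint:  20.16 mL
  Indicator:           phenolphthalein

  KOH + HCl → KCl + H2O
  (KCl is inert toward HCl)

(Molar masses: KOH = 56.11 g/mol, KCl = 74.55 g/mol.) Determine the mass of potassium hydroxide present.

0.4865 g

n(HCl) = 0.02016 × 0.4301 = 8.671 × 10^-3 mol
Let x = n(KOH), y = n(KCl).
Titrant: 1x = 8.671 × 10^-3;  mass: 56.11x + 74.55y = 1.116
Solving, x = 8.671 × 10^-3 mol, y = 8.444 × 10^-3 mol
mass of KOH = 8.671 × 10^-3 × 56.11 = 0.4865 g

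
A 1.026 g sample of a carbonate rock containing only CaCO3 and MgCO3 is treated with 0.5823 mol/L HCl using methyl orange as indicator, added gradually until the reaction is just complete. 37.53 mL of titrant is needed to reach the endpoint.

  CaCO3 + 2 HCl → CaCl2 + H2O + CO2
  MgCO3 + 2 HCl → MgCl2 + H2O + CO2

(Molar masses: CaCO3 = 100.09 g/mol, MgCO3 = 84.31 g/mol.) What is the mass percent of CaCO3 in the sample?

64.76 %

n(HCl) = 0.03753 × 0.5823 = 0.02185 mol
Let x = n(CaCO3), y = n(MgCO3).
Titrant: 2x + 2y = 0.02185;  mass: 100.09x + 84.31y = 1.026
Solving, x = 6.639 × 10^-3 mol, y = 4.288 × 10^-3 mol
mass of CaCO3 = 6.639 × 10^-3 × 100.09 = 0.6645 g
% CaCO3 = 0.6645 / 1.026 × 100 = 64.76 %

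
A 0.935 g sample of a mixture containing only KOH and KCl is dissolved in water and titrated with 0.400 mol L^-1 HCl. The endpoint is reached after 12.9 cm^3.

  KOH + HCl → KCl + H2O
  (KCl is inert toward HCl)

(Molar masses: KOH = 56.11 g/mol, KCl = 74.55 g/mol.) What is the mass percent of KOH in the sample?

31.0 %

n(HCl) = 0.0129 × 0.400 = 5.16 × 10^-3 mol
Let x = n(KOH), y = n(KCl).
Titrant: 1x = 5.16 × 10^-3;  mass: 56.11x + 74.55y = 0.935
Solving, x = 5.16 × 10^-3 mol, y = 8.66 × 10^-3 mol
mass of KOH = 5.16 × 10^-3 × 56.11 = 0.290 g
% KOH = 0.290 / 0.935 × 100 = 31.0 %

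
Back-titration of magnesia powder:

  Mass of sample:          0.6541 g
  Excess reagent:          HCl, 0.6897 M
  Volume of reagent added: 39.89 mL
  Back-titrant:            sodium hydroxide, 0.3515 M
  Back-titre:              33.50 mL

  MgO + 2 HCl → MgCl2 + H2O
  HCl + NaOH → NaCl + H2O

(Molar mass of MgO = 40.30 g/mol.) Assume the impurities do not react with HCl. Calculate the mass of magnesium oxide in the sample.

n(HCl) added = 0.03989 × 0.6897 = 0.02751 mol
n(NaOH) used in back-titration = 0.03350 × 0.3515 = 0.01178 mol
n(HCl) left over = 0.01178 mol (1:1 ratio)
n(HCl) consumed by analyte = 0.02751 − 0.01178 = 0.01574 mol
From the 1:2 ratio, n(MgO) = 1/2 × 0.01574 = 7.868 × 10^-3 mol
mass of MgO = 7.868 × 10^-3 × 40.30 = 0.3171 g

0.3171 g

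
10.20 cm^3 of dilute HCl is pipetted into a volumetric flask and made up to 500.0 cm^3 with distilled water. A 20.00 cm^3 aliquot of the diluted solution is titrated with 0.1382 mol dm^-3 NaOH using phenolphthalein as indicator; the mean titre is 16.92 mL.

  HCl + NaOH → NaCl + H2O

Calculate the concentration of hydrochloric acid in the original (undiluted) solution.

5.731 mol/L

n(NaOH) = 0.01692 × 0.1382 = 2.338 × 10^-3 mol
n(HCl) in the aliquot = 2.338 × 10^-3 mol (1:1 ratio)
[HCl]_dilute = 2.338 × 10^-3 / 0.02000 = 0.1169 mol/L
Dilution factor = 500.0 / 10.20 = 49.02
[HCl]_stock = 0.1169 × 49.02 = 5.731 mol/L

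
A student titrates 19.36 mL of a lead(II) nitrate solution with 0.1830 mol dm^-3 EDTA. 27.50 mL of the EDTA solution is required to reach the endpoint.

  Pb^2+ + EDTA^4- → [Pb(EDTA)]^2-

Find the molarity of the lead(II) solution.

0.2599 mol/L

n(EDTA) = 0.02750 L × 0.1830 mol/L = 5.032 × 10^-3 mol
n(Pb2+) = 5.032 × 10^-3 mol (1:1 mole ratio)
[Pb2+] = 5.032 × 10^-3 mol / 0.01936 L = 0.2599 mol/L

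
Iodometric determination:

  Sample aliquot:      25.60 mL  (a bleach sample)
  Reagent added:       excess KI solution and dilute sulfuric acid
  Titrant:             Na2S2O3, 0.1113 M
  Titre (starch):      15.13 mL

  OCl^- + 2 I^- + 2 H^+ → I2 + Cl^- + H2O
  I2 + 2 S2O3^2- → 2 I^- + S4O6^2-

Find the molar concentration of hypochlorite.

0.03289 M

n(S2O3^2-) = 0.01513 × 0.1113 = 1.684 × 10^-3 mol
n(I2) = n(S2O3^2-)/2 = 8.420 × 10^-4 mol
n(OCl^-) in the aliquot = 8.420 × 10^-4 mol (1:1 ratio)
[OCl^-] = 8.420 × 10^-4 / 0.02560 = 0.03289 mol/L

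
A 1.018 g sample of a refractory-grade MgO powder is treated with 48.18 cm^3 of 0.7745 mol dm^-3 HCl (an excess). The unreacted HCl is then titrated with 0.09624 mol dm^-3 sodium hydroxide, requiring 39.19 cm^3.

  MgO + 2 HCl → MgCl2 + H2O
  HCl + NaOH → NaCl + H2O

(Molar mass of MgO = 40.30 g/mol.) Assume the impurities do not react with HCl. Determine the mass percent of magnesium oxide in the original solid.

66.40 %

n(HCl) added = 0.04818 × 0.7745 = 0.03732 mol
n(NaOH) used in back-titration = 0.03919 × 0.09624 = 3.772 × 10^-3 mol
n(HCl) left over = 3.772 × 10^-3 mol (1:1 ratio)
n(HCl) consumed by analyte = 0.03732 − 3.772 × 10^-3 = 0.03354 mol
From the 1:2 ratio, n(MgO) = 1/2 × 0.03354 = 0.01677 mol
mass of MgO = 0.01677 × 40.30 = 0.6759 g
% MgO = 0.6759 / 1.018 × 100 = 66.40 %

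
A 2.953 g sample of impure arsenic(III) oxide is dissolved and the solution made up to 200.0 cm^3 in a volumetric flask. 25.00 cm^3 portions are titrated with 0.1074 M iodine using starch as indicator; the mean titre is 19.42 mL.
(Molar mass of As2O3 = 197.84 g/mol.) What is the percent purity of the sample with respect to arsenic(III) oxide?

55.89 %

As2O3 + 2 I2 + 2 H2O → As2O5 + 4 HI
n(I2) per titration = 0.01942 × 0.1074 = 2.086 × 10^-3 mol
From the 1:2 ratio, n(As2O3) in each aliquot = 1/2 × 2.086 × 10^-3 = 1.043 × 10^-3 mol
n(As2O3) in the whole flask = 1.043 × 10^-3 × 200.0/25.00 = 8.343 × 10^-3 mol
mass of As2O3 = 8.343 × 10^-3 × 197.84 = 1.651 g
% As2O3 = 1.651 / 2.953 × 100 = 55.89 %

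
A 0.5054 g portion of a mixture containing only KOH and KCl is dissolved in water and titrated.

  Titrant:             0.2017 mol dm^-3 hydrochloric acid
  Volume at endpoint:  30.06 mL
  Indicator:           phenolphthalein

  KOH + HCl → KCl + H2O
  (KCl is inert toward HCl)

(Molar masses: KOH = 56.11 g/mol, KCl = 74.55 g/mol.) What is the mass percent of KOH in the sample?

67.31 %

n(HCl) = 0.03006 × 0.2017 = 6.063 × 10^-3 mol
Let x = n(KOH), y = n(KCl).
Titrant: 1x = 6.063 × 10^-3;  mass: 56.11x + 74.55y = 0.5054
Solving, x = 6.063 × 10^-3 mol, y = 2.216 × 10^-3 mol
mass of KOH = 6.063 × 10^-3 × 56.11 = 0.3402 g
% KOH = 0.3402 / 0.5054 × 100 = 67.31 %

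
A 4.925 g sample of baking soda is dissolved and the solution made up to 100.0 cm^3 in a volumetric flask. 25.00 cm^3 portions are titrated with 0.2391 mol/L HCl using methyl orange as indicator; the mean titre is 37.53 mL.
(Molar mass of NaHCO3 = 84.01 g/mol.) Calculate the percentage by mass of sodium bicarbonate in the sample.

NaHCO3 + HCl → NaCl + H2O + CO2
n(HCl) per titration = 0.03753 × 0.2391 = 8.973 × 10^-3 mol
n(NaHCO3) in each aliquot = 8.973 × 10^-3 mol (1:1 ratio)
n(NaHCO3) in the whole flask = 8.973 × 10^-3 × 100.0/25.00 = 0.03589 mol
mass of NaHCO3 = 0.03589 × 84.01 = 3.015 g
% NaHCO3 = 3.015 / 4.925 × 100 = 61.23 %

61.23 %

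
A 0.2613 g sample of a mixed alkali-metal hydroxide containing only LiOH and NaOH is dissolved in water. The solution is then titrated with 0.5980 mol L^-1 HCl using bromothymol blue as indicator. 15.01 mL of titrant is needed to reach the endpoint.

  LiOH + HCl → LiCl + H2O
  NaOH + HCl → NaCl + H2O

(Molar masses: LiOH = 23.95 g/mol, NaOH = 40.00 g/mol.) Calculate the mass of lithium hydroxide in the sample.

n(HCl) = 0.01501 × 0.5980 = 8.976 × 10^-3 mol
Let x = n(LiOH), y = n(NaOH).
Titrant: 1x + 1y = 8.976 × 10^-3;  mass: 23.95x + 40.00y = 0.2613
Solving, x = 6.090 × 10^-3 mol, y = 2.886 × 10^-3 mol
mass of LiOH = 6.090 × 10^-3 × 23.95 = 0.1458 g

0.1458 g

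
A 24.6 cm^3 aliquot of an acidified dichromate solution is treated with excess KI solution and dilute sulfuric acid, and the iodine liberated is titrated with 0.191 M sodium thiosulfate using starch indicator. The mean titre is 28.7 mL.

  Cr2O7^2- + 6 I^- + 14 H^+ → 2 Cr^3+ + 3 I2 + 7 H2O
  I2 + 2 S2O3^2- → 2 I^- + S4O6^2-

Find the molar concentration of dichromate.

n(S2O3^2-) = 0.0287 × 0.191 = 5.48 × 10^-3 mol
n(I2) = n(S2O3^2-)/2 = 2.74 × 10^-3 mol
From the 1:3 ratio, n(Cr2O7^2-) in the aliquot = 1/3 × 2.74 × 10^-3 = 9.14 × 10^-4 mol
[Cr2O7^2-] = 9.14 × 10^-4 / 0.0246 = 0.0371 mol/L

0.0371 M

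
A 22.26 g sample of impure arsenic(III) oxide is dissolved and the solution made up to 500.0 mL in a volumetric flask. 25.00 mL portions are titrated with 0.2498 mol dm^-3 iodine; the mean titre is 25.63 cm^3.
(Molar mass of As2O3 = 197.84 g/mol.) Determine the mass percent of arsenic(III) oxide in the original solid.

As2O3 + 2 I2 + 2 H2O → As2O5 + 4 HI
n(I2) per titration = 0.02563 × 0.2498 = 6.402 × 10^-3 mol
From the 1:2 ratio, n(As2O3) in each aliquot = 1/2 × 6.402 × 10^-3 = 3.201 × 10^-3 mol
n(As2O3) in the whole flask = 3.201 × 10^-3 × 500.0/25.00 = 0.06402 mol
mass of As2O3 = 0.06402 × 197.84 = 12.67 g
% As2O3 = 12.67 / 22.26 × 100 = 56.90 %

56.90 %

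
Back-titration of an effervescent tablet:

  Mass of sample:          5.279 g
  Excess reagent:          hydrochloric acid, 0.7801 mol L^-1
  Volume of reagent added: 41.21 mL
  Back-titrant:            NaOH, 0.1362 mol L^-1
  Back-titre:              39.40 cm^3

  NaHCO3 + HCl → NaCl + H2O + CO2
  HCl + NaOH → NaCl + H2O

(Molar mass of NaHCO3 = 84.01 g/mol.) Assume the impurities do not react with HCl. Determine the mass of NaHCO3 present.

2.250 g

n(HCl) added = 0.04121 × 0.7801 = 0.03215 mol
n(NaOH) used in back-titration = 0.03940 × 0.1362 = 5.366 × 10^-3 mol
n(HCl) left over = 5.366 × 10^-3 mol (1:1 ratio)
n(HCl) consumed by analyte = 0.03215 − 5.366 × 10^-3 = 0.02678 mol
n(NaHCO3) = 0.02678 mol (1:1 ratio)
mass of NaHCO3 = 0.02678 × 84.01 = 2.250 g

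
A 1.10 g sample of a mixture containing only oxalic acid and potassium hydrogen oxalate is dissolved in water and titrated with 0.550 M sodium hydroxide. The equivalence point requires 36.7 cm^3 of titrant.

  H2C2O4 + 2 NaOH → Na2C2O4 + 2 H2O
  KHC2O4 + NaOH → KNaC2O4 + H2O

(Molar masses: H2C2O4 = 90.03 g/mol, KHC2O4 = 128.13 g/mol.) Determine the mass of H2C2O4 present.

n(NaOH) = 0.0367 × 0.550 = 0.0202 mol
Let x = n(H2C2O4), y = n(KHC2O4).
Titrant: 2x + 1y = 0.0202;  mass: 90.03x + 128.13y = 1.10
Solving, x = 8.94 × 10^-3 mol, y = 2.30 × 10^-3 mol
mass of H2C2O4 = 8.94 × 10^-3 × 90.03 = 0.805 g

0.805 g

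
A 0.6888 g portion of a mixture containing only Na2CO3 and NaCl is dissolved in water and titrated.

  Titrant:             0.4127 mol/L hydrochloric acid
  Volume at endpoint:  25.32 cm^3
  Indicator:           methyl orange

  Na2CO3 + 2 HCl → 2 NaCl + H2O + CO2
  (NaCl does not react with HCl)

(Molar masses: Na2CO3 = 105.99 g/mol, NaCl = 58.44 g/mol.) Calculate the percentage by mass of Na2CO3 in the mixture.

80.40 %

n(HCl) = 0.02532 × 0.4127 = 0.01045 mol
Let x = n(Na2CO3), y = n(NaCl).
Titrant: 2x = 0.01045;  mass: 105.99x + 58.44y = 0.6888
Solving, x = 5.225 × 10^-3 mol, y = 2.310 × 10^-3 mol
mass of Na2CO3 = 5.225 × 10^-3 × 105.99 = 0.5538 g
% Na2CO3 = 0.5538 / 0.6888 × 100 = 80.40 %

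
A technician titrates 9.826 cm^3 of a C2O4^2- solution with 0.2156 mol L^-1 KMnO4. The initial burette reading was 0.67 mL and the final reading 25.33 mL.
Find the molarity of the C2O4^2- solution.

2 MnO4^- + 5 C2O4^2- + 16 H^+ → 2 Mn^2+ + 10 CO2 + 8 H2O
n(KMnO4) = 0.02466 L × 0.2156 mol/L = 5.317 × 10^-3 mol
From the 5:2 mole ratio, n(C2O4^2-) = 5/2 × 5.317 × 10^-3 = 0.01329 mol
[C2O4^2-] = 0.01329 mol / 0.009826 L = 1.353 mol/L

1.353 mol/L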